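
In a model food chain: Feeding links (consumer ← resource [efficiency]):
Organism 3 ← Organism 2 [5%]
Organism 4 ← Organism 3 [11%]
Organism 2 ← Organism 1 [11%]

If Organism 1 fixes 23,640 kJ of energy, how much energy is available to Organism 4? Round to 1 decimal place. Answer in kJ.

Organism 2: 23640 × 0.11 = 2600.4 kJ
Organism 3: 2600.4 × 0.05 = 130.02 kJ
Organism 4: 130.02 × 0.11 = 14.3022 kJ

14.3 kJ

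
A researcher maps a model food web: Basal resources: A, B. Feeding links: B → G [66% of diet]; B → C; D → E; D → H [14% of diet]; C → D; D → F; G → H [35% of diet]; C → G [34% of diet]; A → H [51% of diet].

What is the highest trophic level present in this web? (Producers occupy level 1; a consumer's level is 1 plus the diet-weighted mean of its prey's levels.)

C: 1 + 1 = 2
D: 1 + 2 = 3
E: 1 + 3 = 4
F: 1 + 3 = 4
G: 1 + (0.66×1 + 0.34×2) = 2.34
H: 1 + (0.51×1 + 0.14×3 + 0.35×2.34) = 2.749

4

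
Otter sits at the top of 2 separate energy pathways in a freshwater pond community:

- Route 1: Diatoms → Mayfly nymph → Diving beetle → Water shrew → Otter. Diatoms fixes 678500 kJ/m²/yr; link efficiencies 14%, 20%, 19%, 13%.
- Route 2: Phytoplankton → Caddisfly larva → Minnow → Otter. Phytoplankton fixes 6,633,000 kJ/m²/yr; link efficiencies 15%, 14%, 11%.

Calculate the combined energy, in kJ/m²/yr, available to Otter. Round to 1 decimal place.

15791.5 kJ/m²/yr

Route 1: 678500 × 0.14 × 0.2 × 0.19 × 0.13 = 469.2506 kJ/m²/yr
Route 2: 6633000 × 0.15 × 0.14 × 0.11 = 15322.23 kJ/m²/yr
Total at Otter: 469.2506 + 15322.23 = 15791.4806 kJ/m²/yr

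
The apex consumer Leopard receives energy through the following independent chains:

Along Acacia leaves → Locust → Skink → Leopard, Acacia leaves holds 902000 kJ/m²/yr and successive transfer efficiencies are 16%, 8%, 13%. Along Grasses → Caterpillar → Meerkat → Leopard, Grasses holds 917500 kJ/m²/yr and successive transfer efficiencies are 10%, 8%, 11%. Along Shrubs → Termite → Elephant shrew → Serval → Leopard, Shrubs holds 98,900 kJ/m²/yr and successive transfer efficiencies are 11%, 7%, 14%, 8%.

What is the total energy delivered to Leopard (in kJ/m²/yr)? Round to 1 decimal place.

Via Acacia leaves: 902000 × 0.16 × 0.08 × 0.13 = 1500.928 kJ/m²/yr
Via Grasses: 917500 × 0.1 × 0.08 × 0.11 = 807.4 kJ/m²/yr
Via Shrubs: 98900 × 0.11 × 0.07 × 0.14 × 0.08 = 8.529136 kJ/m²/yr
Total at Leopard: 1500.928 + 807.4 + 8.529136 = 2316.857136 kJ/m²/yr

2316.9 kJ/m²/yr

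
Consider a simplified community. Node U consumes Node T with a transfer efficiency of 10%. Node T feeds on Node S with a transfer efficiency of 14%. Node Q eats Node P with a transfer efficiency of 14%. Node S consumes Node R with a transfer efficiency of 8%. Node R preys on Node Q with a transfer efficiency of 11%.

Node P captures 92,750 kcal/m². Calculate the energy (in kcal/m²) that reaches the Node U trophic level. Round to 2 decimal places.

1.60 kcal/m²

Node Q: 92750 × 0.14 = 12985 kcal/m²
Node R: 12985 × 0.11 = 1428.35 kcal/m²
Node S: 1428.35 × 0.08 = 114.268 kcal/m²
Node T: 114.268 × 0.14 = 15.99752 kcal/m²
Node U: 15.99752 × 0.1 = 1.599752 kcal/m²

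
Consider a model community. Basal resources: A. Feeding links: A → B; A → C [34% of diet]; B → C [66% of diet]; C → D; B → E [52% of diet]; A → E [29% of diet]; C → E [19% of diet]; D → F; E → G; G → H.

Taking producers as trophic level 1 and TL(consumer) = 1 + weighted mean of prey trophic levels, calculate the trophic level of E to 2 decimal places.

B: 1 + 1 = 2
C: 1 + (0.34×1 + 0.66×2) = 2.66
D: 1 + 2.66 = 3.66
E: 1 + (0.52×2 + 0.29×1 + 0.19×2.66) = 2.8354
F: 1 + 3.66 = 4.66
G: 1 + 2.8354 = 3.8354
H: 1 + 3.8354 = 4.8354

2.84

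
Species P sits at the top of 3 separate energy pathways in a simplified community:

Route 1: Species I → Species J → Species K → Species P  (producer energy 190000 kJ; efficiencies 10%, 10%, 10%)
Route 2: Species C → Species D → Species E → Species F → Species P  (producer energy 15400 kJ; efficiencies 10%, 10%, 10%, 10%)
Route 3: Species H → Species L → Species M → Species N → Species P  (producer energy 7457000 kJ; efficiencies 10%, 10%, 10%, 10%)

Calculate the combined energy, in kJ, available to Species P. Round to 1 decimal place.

Route 1: 190000 × 0.1 × 0.1 × 0.1 = 190 kJ
Route 2: 15400 × 0.1 × 0.1 × 0.1 × 0.1 = 1.54 kJ
Route 3: 7457000 × 0.1 × 0.1 × 0.1 × 0.1 = 745.7 kJ
Total at Species P: 190 + 1.54 + 745.7 = 937.24 kJ

937.2 kJ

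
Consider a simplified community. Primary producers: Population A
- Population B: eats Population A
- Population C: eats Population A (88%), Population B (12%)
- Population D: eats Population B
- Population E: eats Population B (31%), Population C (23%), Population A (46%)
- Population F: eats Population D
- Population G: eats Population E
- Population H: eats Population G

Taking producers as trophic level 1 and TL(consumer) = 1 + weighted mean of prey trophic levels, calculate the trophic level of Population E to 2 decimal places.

Population B: 1 + 1 = 2
Population C: 1 + (0.88×1 + 0.12×2) = 2.12
Population D: 1 + 2 = 3
Population E: 1 + (0.31×2 + 0.23×2.12 + 0.46×1) = 2.5676
Population F: 1 + 3 = 4
Population G: 1 + 2.5676 = 3.5676
Population H: 1 + 3.5676 = 4.5676

2.57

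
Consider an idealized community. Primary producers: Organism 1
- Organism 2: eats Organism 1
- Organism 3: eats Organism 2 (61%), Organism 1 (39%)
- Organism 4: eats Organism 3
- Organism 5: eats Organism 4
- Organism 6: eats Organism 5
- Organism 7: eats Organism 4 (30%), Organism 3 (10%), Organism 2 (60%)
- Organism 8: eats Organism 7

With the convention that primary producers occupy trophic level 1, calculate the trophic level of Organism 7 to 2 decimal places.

Organism 2: 1 + 1 = 2
Organism 3: 1 + (0.61×2 + 0.39×1) = 2.61
Organism 4: 1 + 2.61 = 3.61
Organism 5: 1 + 3.61 = 4.61
Organism 6: 1 + 4.61 = 5.61
Organism 7: 1 + (0.3×3.61 + 0.1×2.61 + 0.6×2) = 3.544
Organism 8: 1 + 3.544 = 4.544

3.54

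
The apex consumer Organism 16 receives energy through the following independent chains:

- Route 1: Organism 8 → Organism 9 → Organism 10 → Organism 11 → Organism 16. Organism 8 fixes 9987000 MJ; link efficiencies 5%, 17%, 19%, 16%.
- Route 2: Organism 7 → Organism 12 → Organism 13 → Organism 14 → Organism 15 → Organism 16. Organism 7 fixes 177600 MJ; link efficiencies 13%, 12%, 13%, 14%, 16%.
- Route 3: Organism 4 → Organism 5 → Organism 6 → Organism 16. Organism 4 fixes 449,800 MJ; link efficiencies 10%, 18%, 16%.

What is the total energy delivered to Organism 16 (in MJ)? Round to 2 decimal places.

Route 1: 9987000 × 0.05 × 0.17 × 0.19 × 0.16 = 2580.6408 MJ
Route 2: 177600 × 0.13 × 0.12 × 0.13 × 0.14 × 0.16 = 8.06787072 MJ
Route 3: 449800 × 0.1 × 0.18 × 0.16 = 1295.424 MJ
Total at Organism 16: 2580.6408 + 8.06787072 + 1295.424 = 3884.13267072 MJ

3884.13 MJ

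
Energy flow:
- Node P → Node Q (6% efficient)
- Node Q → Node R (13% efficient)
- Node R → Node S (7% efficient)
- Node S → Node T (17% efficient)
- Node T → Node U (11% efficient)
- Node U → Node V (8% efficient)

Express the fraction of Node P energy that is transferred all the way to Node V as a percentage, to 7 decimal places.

Product of link efficiencies: 0.06 × 0.13 × 0.07 × 0.17 × 0.11 × 0.08 = 0.000000816816
As a percentage: 0.000000816816 × 100 = 0.0000817%

0.0000817%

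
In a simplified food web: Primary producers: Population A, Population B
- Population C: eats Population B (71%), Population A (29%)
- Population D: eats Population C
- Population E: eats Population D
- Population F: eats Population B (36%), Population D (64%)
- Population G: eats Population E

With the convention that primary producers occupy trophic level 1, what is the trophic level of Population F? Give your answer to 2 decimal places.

Population C: 1 + (0.71×1 + 0.29×1) = 2
Population D: 1 + 2 = 3
Population E: 1 + 3 = 4
Population F: 1 + (0.36×1 + 0.64×3) = 3.28
Population G: 1 + 4 = 5

3.28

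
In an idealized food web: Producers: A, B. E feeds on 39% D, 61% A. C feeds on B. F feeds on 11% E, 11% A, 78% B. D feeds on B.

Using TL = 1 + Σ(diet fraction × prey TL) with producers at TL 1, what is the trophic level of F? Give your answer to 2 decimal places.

C: 1 + 1 = 2
D: 1 + 1 = 2
E: 1 + (0.39×2 + 0.61×1) = 2.39
F: 1 + (0.11×2.39 + 0.11×1 + 0.78×1) = 2.1529

2.15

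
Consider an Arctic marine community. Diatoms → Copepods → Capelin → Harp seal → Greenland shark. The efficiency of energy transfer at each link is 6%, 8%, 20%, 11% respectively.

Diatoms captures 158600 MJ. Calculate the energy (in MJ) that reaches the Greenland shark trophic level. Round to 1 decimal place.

Copepods: 158600 × 0.06 = 9516 MJ
Capelin: 9516 × 0.08 = 761.28 MJ
Harp seal: 761.28 × 0.2 = 152.256 MJ
Greenland shark: 152.256 × 0.11 = 16.74816 MJ

16.7 MJ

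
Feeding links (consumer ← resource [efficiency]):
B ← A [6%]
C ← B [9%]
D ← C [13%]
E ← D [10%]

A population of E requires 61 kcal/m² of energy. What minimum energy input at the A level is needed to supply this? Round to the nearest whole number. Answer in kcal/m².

868946 kcal/m²

Cumulative transfer efficiency: 0.06 × 0.09 × 0.13 × 0.1 = 0.0000702
A energy = 61 / 0.0000702 = 868946 kcal/m²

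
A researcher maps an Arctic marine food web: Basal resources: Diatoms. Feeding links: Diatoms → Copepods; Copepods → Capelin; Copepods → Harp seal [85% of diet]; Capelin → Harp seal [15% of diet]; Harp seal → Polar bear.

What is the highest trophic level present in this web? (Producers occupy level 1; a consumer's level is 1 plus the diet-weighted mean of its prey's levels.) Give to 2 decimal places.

Copepods: 1 + 1 = 2
Capelin: 1 + 2 = 3
Harp seal: 1 + (0.15×3 + 0.85×2) = 3.15
Polar bear: 1 + 3.15 = 4.15

4.15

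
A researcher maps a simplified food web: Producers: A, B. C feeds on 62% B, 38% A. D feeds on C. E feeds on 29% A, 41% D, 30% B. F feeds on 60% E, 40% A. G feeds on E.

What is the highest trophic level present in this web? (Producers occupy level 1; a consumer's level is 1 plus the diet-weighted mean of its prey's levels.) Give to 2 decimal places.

C: 1 + (0.62×1 + 0.38×1) = 2
D: 1 + 2 = 3
E: 1 + (0.29×1 + 0.41×3 + 0.3×1) = 2.82
F: 1 + (0.6×2.82 + 0.4×1) = 3.092
G: 1 + 2.82 = 3.82

3.82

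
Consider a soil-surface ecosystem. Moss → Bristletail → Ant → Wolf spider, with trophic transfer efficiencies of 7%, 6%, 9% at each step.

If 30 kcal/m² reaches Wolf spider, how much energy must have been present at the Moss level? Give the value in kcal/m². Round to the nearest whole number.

79365 kcal/m²

Cumulative transfer efficiency: 0.07 × 0.06 × 0.09 = 0.000378
Moss energy = 30 / 0.000378 = 79365 kcal/m²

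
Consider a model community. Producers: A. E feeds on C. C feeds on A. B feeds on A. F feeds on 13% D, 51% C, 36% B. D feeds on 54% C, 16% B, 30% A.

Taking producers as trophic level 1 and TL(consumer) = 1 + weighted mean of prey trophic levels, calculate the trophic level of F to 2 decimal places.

B: 1 + 1 = 2
C: 1 + 1 = 2
D: 1 + (0.54×2 + 0.16×2 + 0.3×1) = 2.7
E: 1 + 2 = 3
F: 1 + (0.13×2.7 + 0.51×2 + 0.36×2) = 3.091

3.09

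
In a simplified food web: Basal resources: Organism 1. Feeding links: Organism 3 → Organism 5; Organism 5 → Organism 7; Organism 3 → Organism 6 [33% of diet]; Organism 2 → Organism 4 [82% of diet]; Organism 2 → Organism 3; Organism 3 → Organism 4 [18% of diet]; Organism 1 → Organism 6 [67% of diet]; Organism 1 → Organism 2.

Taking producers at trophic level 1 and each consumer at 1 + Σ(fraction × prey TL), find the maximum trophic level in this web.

5

Organism 2: 1 + 1 = 2
Organism 3: 1 + 2 = 3
Organism 4: 1 + (0.18×3 + 0.82×2) = 3.18
Organism 5: 1 + 3 = 4
Organism 6: 1 + (0.33×3 + 0.67×1) = 2.66
Organism 7: 1 + 4 = 5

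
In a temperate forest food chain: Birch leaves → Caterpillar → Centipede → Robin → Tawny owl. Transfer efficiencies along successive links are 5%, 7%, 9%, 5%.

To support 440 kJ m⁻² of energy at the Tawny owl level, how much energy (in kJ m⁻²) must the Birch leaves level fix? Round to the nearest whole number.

Cumulative transfer efficiency: 0.05 × 0.07 × 0.09 × 0.05 = 0.00001575
Birch leaves energy = 440 / 0.00001575 = 27936508 kJ m⁻²

27936508 kJ m⁻²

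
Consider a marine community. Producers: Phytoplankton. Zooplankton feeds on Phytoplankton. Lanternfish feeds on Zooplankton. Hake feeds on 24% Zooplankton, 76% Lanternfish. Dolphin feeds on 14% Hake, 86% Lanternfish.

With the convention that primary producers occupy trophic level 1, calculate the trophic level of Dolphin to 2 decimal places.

4.11

Zooplankton: 1 + 1 = 2
Lanternfish: 1 + 2 = 3
Hake: 1 + (0.24×2 + 0.76×3) = 3.76
Dolphin: 1 + (0.14×3.76 + 0.86×3) = 4.1064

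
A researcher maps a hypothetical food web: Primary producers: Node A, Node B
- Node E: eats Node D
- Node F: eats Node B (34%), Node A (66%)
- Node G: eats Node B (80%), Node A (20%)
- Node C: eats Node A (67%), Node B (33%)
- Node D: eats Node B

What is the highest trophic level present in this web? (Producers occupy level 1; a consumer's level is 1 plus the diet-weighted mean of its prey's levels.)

3

Node C: 1 + (0.67×1 + 0.33×1) = 2
Node D: 1 + 1 = 2
Node E: 1 + 2 = 3
Node F: 1 + (0.34×1 + 0.66×1) = 2
Node G: 1 + (0.8×1 + 0.2×1) = 2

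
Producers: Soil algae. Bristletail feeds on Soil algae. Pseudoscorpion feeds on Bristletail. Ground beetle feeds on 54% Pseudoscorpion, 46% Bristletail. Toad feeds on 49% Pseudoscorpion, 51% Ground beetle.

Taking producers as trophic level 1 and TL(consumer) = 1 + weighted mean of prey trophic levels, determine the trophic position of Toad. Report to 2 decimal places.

Bristletail: 1 + 1 = 2
Pseudoscorpion: 1 + 2 = 3
Ground beetle: 1 + (0.54×3 + 0.46×2) = 3.54
Toad: 1 + (0.49×3 + 0.51×3.54) = 4.2754

4.28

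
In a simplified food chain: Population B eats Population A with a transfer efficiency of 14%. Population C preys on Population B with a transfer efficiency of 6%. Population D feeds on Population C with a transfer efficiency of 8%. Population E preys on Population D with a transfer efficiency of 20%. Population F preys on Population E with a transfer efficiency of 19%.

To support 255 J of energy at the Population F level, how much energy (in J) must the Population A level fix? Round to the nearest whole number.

9985902 J

Cumulative transfer efficiency: 0.14 × 0.06 × 0.08 × 0.2 × 0.19 = 0.000025536
Population A energy = 255 / 0.000025536 = 9985902 J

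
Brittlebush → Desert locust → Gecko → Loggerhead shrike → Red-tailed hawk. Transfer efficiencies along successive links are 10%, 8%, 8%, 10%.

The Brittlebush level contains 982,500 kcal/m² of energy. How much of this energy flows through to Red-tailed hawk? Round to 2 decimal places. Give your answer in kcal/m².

62.88 kcal/m²

Desert locust: 982500 × 0.1 = 98250 kcal/m²
Gecko: 98250 × 0.08 = 7860 kcal/m²
Loggerhead shrike: 7860 × 0.08 = 628.8 kcal/m²
Red-tailed hawk: 628.8 × 0.1 = 62.88 kcal/m²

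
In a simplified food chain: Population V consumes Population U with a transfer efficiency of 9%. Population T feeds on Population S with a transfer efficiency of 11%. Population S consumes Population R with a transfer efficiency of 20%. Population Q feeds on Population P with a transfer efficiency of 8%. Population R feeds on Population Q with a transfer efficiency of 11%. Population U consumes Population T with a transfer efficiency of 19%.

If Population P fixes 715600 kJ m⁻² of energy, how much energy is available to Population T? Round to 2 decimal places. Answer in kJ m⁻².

138.54 kJ m⁻²

Population Q: 715600 × 0.08 = 57248 kJ m⁻²
Population R: 57248 × 0.11 = 6297.28 kJ m⁻²
Population S: 6297.28 × 0.2 = 1259.456 kJ m⁻²
Population T: 1259.456 × 0.11 = 138.54016 kJ m⁻²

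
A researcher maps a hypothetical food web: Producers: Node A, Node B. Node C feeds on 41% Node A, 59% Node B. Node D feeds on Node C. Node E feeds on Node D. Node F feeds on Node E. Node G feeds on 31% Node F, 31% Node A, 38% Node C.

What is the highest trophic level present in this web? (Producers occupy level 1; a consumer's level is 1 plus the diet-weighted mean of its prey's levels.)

Node C: 1 + (0.41×1 + 0.59×1) = 2
Node D: 1 + 2 = 3
Node E: 1 + 3 = 4
Node F: 1 + 4 = 5
Node G: 1 + (0.31×5 + 0.31×1 + 0.38×2) = 3.62

5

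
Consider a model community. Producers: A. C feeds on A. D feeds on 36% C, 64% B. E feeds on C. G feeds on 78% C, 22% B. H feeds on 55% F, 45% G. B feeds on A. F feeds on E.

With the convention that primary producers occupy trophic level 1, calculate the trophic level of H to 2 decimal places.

4.55

B: 1 + 1 = 2
C: 1 + 1 = 2
D: 1 + (0.36×2 + 0.64×2) = 3
E: 1 + 2 = 3
F: 1 + 3 = 4
G: 1 + (0.78×2 + 0.22×2) = 3
H: 1 + (0.55×4 + 0.45×3) = 4.55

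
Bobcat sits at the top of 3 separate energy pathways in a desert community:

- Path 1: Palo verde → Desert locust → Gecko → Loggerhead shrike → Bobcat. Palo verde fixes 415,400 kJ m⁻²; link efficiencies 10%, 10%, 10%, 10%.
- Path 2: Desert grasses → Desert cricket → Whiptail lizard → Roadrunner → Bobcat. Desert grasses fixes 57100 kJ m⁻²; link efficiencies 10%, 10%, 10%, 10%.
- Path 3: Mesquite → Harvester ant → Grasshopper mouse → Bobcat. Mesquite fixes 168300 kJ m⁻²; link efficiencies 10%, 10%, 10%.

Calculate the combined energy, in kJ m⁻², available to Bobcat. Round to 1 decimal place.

Path 1: 415400 × 0.1 × 0.1 × 0.1 × 0.1 = 41.54 kJ m⁻²
Path 2: 57100 × 0.1 × 0.1 × 0.1 × 0.1 = 5.71 kJ m⁻²
Path 3: 168300 × 0.1 × 0.1 × 0.1 = 168.3 kJ m⁻²
Total at Bobcat: 41.54 + 5.71 + 168.3 = 215.55 kJ m⁻²

215.6 kJ m⁻²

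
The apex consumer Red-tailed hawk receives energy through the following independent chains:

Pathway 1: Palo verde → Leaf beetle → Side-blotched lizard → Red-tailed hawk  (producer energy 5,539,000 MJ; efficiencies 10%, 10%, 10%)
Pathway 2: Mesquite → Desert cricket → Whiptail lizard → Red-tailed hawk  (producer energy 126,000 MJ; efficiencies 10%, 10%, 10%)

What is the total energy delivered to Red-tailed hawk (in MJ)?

Pathway 1: 5539000 × 0.1 × 0.1 × 0.1 = 5539 MJ
Pathway 2: 126000 × 0.1 × 0.1 × 0.1 = 126 MJ
Total at Red-tailed hawk: 5539 + 126 = 5665 MJ

5665 MJ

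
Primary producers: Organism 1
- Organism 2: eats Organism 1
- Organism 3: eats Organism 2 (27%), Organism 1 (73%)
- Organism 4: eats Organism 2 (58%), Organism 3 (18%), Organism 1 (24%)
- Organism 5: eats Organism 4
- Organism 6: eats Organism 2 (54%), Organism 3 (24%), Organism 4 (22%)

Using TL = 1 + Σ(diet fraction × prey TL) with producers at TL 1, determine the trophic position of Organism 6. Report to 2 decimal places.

3.24

Organism 2: 1 + 1 = 2
Organism 3: 1 + (0.27×2 + 0.73×1) = 2.27
Organism 4: 1 + (0.58×2 + 0.18×2.27 + 0.24×1) = 2.8086
Organism 5: 1 + 2.8086 = 3.8086
Organism 6: 1 + (0.54×2 + 0.24×2.27 + 0.22×2.8086) = 3.242692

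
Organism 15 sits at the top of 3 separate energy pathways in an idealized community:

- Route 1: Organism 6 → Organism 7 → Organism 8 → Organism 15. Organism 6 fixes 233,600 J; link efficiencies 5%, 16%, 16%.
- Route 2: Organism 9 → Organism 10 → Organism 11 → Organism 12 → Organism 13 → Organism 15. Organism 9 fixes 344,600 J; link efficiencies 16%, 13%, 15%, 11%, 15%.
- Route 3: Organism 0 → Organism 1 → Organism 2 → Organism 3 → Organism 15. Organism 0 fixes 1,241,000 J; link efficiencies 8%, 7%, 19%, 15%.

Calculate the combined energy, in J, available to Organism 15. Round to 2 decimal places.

514.81 J

Route 1: 233600 × 0.05 × 0.16 × 0.16 = 299.008 J
Route 2: 344600 × 0.16 × 0.13 × 0.15 × 0.11 × 0.15 = 17.740008 J
Route 3: 1241000 × 0.08 × 0.07 × 0.19 × 0.15 = 198.0636 J
Total at Organism 15: 299.008 + 17.740008 + 198.0636 = 514.811608 J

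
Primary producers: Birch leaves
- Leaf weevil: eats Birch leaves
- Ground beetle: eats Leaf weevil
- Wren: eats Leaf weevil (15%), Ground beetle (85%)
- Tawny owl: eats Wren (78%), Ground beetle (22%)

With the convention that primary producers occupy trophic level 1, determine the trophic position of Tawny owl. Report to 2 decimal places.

Leaf weevil: 1 + 1 = 2
Ground beetle: 1 + 2 = 3
Wren: 1 + (0.15×2 + 0.85×3) = 3.85
Tawny owl: 1 + (0.78×3.85 + 0.22×3) = 4.663

4.66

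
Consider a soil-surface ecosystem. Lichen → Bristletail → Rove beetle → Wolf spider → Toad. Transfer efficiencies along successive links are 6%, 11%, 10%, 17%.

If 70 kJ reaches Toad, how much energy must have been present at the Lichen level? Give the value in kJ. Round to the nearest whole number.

Cumulative transfer efficiency: 0.06 × 0.11 × 0.1 × 0.17 = 0.0001122
Lichen energy = 70 / 0.0001122 = 623886 kJ

623886 kJ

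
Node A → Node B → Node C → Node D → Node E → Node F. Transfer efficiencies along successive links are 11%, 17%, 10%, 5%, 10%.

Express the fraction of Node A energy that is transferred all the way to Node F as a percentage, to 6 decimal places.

Product of link efficiencies: 0.11 × 0.17 × 0.1 × 0.05 × 0.1 = 0.00000935
As a percentage: 0.00000935 × 100 = 0.000935%

0.000935%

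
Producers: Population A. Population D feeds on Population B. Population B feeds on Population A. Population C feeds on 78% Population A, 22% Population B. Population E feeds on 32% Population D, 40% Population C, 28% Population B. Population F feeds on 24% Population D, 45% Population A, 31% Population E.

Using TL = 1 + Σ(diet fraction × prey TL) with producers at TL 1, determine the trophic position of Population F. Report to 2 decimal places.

3.23

Population B: 1 + 1 = 2
Population C: 1 + (0.78×1 + 0.22×2) = 2.22
Population D: 1 + 2 = 3
Population E: 1 + (0.32×3 + 0.4×2.22 + 0.28×2) = 3.408
Population F: 1 + (0.24×3 + 0.45×1 + 0.31×3.408) = 3.22648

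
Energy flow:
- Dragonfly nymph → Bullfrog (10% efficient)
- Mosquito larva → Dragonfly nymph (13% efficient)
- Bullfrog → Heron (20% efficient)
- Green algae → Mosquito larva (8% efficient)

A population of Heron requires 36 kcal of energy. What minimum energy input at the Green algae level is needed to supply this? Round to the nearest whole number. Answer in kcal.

Cumulative transfer efficiency: 0.08 × 0.13 × 0.1 × 0.2 = 0.000208
Green algae energy = 36 / 0.000208 = 173077 kcal

173077 kcal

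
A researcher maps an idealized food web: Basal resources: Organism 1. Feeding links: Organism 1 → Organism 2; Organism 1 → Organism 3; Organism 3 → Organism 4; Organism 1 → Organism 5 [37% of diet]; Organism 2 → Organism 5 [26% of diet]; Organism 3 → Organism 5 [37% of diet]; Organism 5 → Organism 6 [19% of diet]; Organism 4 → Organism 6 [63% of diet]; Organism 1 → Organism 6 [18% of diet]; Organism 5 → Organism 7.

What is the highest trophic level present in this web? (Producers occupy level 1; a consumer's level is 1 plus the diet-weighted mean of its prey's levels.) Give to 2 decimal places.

3.63

Organism 2: 1 + 1 = 2
Organism 3: 1 + 1 = 2
Organism 4: 1 + 2 = 3
Organism 5: 1 + (0.37×1 + 0.26×2 + 0.37×2) = 2.63
Organism 6: 1 + (0.19×2.63 + 0.63×3 + 0.18×1) = 3.5697
Organism 7: 1 + 2.63 = 3.63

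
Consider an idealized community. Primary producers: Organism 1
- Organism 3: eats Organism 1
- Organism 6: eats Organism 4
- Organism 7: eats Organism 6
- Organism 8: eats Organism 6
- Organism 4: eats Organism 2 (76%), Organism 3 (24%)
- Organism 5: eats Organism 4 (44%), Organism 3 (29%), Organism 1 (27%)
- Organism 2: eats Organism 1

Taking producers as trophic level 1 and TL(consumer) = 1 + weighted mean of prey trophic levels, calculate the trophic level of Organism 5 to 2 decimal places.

Organism 2: 1 + 1 = 2
Organism 3: 1 + 1 = 2
Organism 4: 1 + (0.76×2 + 0.24×2) = 3
Organism 5: 1 + (0.44×3 + 0.29×2 + 0.27×1) = 3.17
Organism 6: 1 + 3 = 4
Organism 7: 1 + 4 = 5
Organism 8: 1 + 4 = 5

3.17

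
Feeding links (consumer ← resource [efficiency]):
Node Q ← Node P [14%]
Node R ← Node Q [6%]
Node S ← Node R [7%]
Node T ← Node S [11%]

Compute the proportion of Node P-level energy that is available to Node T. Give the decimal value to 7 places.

0.0000647

Product of link efficiencies: 0.14 × 0.06 × 0.07 × 0.11 = 0.00006468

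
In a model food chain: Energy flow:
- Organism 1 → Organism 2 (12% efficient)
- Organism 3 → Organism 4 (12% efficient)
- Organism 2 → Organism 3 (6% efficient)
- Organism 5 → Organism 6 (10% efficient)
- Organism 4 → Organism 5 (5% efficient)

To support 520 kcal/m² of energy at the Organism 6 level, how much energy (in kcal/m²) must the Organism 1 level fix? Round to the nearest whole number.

120370370 kcal/m²

Cumulative transfer efficiency: 0.12 × 0.06 × 0.12 × 0.05 × 0.1 = 0.00000432
Organism 1 energy = 520 / 0.00000432 = 120370370 kcal/m²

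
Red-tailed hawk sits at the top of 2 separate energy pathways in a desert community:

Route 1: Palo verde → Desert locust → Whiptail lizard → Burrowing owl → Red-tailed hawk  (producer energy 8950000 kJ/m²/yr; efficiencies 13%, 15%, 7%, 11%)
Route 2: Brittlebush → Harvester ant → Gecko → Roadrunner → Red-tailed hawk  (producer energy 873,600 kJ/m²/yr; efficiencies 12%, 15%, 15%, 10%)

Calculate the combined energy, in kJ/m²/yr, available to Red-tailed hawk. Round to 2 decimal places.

1579.71 kJ/m²/yr

Route 1: 8950000 × 0.13 × 0.15 × 0.07 × 0.11 = 1343.8425 kJ/m²/yr
Route 2: 873600 × 0.12 × 0.15 × 0.15 × 0.1 = 235.872 kJ/m²/yr
Total at Red-tailed hawk: 1343.8425 + 235.872 = 1579.7145 kJ/m²/yr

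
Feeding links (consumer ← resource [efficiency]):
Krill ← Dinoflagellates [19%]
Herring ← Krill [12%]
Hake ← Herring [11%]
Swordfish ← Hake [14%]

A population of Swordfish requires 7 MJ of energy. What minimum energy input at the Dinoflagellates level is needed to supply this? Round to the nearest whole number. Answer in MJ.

19936 MJ

Cumulative transfer efficiency: 0.19 × 0.12 × 0.11 × 0.14 = 0.00035112
Dinoflagellates energy = 7 / 0.00035112 = 19936 MJ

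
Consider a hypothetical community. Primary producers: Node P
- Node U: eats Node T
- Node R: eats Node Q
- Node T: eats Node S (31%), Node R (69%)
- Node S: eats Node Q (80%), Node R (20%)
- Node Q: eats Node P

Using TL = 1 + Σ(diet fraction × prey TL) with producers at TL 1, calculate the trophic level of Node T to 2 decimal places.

4.06

Node Q: 1 + 1 = 2
Node R: 1 + 2 = 3
Node S: 1 + (0.8×2 + 0.2×3) = 3.2
Node T: 1 + (0.31×3.2 + 0.69×3) = 4.062
Node U: 1 + 4.062 = 5.062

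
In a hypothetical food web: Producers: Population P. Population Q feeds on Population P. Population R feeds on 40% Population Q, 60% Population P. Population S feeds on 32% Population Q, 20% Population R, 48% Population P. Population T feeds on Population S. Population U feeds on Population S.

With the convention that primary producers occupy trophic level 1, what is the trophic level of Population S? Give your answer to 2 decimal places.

Population Q: 1 + 1 = 2
Population R: 1 + (0.4×2 + 0.6×1) = 2.4
Population S: 1 + (0.32×2 + 0.2×2.4 + 0.48×1) = 2.6
Population T: 1 + 2.6 = 3.6
Population U: 1 + 2.6 = 3.6

2.60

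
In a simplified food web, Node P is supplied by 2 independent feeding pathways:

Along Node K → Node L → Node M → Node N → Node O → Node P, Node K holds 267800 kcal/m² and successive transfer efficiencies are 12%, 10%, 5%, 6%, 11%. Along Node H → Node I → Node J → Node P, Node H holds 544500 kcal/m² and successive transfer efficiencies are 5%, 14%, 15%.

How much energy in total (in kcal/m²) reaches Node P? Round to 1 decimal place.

Via Node K: 267800 × 0.12 × 0.1 × 0.05 × 0.06 × 0.11 = 1.060488 kcal/m²
Via Node H: 544500 × 0.05 × 0.14 × 0.15 = 571.725 kcal/m²
Total at Node P: 1.060488 + 571.725 = 572.785488 kcal/m²

572.8 kcal/m²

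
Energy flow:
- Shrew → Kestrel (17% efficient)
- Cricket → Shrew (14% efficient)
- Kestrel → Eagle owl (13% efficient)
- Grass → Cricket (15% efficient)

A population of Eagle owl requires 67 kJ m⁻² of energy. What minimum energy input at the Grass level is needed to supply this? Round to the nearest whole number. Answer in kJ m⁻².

Cumulative transfer efficiency: 0.15 × 0.14 × 0.17 × 0.13 = 0.0004641
Grass energy = 67 / 0.0004641 = 144365 kJ m⁻²

144365 kJ m⁻²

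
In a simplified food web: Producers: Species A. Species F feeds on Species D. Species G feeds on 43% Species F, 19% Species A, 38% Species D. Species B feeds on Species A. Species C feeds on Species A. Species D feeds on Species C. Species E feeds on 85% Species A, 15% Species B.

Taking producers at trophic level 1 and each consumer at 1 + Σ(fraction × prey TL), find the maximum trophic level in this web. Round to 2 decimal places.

Species B: 1 + 1 = 2
Species C: 1 + 1 = 2
Species D: 1 + 2 = 3
Species E: 1 + (0.85×1 + 0.15×2) = 2.15
Species F: 1 + 3 = 4
Species G: 1 + (0.43×4 + 0.19×1 + 0.38×3) = 4.05

4.05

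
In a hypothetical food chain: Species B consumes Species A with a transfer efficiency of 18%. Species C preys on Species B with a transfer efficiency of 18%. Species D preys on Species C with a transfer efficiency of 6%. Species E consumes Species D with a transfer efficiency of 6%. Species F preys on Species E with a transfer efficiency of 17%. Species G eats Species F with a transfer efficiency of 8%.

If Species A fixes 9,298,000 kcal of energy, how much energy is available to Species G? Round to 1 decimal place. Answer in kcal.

14.7 kcal

Species B: 9298000 × 0.18 = 1673640 kcal
Species C: 1673640 × 0.18 = 301255.2 kcal
Species D: 301255.2 × 0.06 = 18075.312 kcal
Species E: 18075.312 × 0.06 = 1084.51872 kcal
Species F: 1084.51872 × 0.17 = 184.3681824 kcal
Species G: 184.3681824 × 0.08 = 14.749454592 kcal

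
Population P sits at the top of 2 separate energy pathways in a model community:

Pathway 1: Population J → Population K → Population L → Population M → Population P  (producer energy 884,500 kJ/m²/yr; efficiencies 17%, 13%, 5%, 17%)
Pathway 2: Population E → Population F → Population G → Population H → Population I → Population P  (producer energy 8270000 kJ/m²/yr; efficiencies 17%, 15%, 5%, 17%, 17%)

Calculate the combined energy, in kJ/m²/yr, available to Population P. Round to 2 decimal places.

470.88 kJ/m²/yr

Pathway 1: 884500 × 0.17 × 0.13 × 0.05 × 0.17 = 166.153325 kJ/m²/yr
Pathway 2: 8270000 × 0.17 × 0.15 × 0.05 × 0.17 × 0.17 = 304.728825 kJ/m²/yr
Total at Population P: 166.153325 + 304.728825 = 470.88215 kJ/m²/yr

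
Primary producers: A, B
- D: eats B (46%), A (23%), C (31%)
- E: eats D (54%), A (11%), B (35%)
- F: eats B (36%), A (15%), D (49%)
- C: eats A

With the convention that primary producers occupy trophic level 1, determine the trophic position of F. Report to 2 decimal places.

C: 1 + 1 = 2
D: 1 + (0.46×1 + 0.23×1 + 0.31×2) = 2.31
E: 1 + (0.54×2.31 + 0.11×1 + 0.35×1) = 2.7074
F: 1 + (0.36×1 + 0.15×1 + 0.49×2.31) = 2.6419

2.64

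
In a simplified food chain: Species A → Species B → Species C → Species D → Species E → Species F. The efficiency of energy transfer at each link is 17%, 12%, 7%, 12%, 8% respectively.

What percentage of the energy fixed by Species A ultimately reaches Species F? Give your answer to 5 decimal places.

Product of link efficiencies: 0.17 × 0.12 × 0.07 × 0.12 × 0.08 = 0.0000137088
As a percentage: 0.0000137088 × 100 = 0.00137%

0.00137%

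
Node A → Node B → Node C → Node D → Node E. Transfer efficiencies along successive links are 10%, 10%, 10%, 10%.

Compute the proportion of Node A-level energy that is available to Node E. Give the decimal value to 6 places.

0.000100

Product of link efficiencies: 0.1 × 0.1 × 0.1 × 0.1 = 0.0001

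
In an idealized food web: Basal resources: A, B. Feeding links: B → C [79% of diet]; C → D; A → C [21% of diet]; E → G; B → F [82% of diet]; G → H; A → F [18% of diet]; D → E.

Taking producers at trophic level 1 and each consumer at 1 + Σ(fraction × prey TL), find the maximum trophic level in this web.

6

C: 1 + (0.21×1 + 0.79×1) = 2
D: 1 + 2 = 3
E: 1 + 3 = 4
F: 1 + (0.18×1 + 0.82×1) = 2
G: 1 + 4 = 5
H: 1 + 5 = 6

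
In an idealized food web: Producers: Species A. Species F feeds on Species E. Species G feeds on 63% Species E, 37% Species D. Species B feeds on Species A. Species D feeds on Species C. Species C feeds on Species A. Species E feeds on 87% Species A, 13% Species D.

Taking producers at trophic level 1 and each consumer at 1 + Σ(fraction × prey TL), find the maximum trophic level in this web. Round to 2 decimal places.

Species B: 1 + 1 = 2
Species C: 1 + 1 = 2
Species D: 1 + 2 = 3
Species E: 1 + (0.87×1 + 0.13×3) = 2.26
Species F: 1 + 2.26 = 3.26
Species G: 1 + (0.63×2.26 + 0.37×3) = 3.5338

3.53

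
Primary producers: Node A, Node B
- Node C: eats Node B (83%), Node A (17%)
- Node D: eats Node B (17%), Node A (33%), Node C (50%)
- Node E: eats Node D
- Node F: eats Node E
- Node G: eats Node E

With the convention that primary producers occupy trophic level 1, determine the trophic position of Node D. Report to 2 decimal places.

Node C: 1 + (0.83×1 + 0.17×1) = 2
Node D: 1 + (0.17×1 + 0.33×1 + 0.5×2) = 2.5
Node E: 1 + 2.5 = 3.5
Node F: 1 + 3.5 = 4.5
Node G: 1 + 3.5 = 4.5

2.50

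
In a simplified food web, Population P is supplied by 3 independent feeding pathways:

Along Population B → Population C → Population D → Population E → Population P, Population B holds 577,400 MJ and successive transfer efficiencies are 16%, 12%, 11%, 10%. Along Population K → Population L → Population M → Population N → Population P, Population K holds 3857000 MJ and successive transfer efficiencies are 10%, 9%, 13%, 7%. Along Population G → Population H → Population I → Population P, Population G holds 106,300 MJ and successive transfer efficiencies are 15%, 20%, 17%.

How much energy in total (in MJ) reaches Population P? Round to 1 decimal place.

980.0 MJ

Via Population B: 577400 × 0.16 × 0.12 × 0.11 × 0.1 = 121.94688 MJ
Via Population K: 3857000 × 0.1 × 0.09 × 0.13 × 0.07 = 315.8883 MJ
Via Population G: 106300 × 0.15 × 0.2 × 0.17 = 542.13 MJ
Total at Population P: 121.94688 + 315.8883 + 542.13 = 979.96518 MJ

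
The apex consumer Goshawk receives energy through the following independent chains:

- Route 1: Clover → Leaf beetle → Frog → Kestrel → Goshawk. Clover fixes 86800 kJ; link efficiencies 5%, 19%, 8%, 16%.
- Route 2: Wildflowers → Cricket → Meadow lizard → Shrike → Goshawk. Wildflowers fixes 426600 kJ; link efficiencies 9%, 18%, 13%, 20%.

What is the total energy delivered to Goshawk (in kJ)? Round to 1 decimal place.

Route 1: 86800 × 0.05 × 0.19 × 0.08 × 0.16 = 10.55488 kJ
Route 2: 426600 × 0.09 × 0.18 × 0.13 × 0.2 = 179.68392 kJ
Total at Goshawk: 10.55488 + 179.68392 = 190.2388 kJ

190.2 kJ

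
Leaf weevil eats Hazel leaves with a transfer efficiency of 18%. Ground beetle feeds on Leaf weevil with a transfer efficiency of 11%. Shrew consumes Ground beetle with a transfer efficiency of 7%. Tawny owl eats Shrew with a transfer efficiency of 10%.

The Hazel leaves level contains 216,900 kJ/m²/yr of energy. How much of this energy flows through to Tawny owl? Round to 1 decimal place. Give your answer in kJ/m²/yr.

30.1 kJ/m²/yr

Leaf weevil: 216900 × 0.18 = 39042 kJ/m²/yr
Ground beetle: 39042 × 0.11 = 4294.62 kJ/m²/yr
Shrew: 4294.62 × 0.07 = 300.6234 kJ/m²/yr
Tawny owl: 300.6234 × 0.1 = 30.06234 kJ/m²/yr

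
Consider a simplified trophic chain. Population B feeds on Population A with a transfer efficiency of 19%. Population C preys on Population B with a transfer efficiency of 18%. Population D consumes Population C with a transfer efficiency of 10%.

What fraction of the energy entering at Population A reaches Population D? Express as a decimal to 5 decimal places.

0.00342

Product of link efficiencies: 0.19 × 0.18 × 0.1 = 0.00342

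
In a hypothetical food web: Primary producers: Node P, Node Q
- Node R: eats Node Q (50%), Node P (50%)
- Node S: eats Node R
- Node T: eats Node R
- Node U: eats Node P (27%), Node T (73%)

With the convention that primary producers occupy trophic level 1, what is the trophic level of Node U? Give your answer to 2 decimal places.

3.46

Node R: 1 + (0.5×1 + 0.5×1) = 2
Node S: 1 + 2 = 3
Node T: 1 + 2 = 3
Node U: 1 + (0.27×1 + 0.73×3) = 3.46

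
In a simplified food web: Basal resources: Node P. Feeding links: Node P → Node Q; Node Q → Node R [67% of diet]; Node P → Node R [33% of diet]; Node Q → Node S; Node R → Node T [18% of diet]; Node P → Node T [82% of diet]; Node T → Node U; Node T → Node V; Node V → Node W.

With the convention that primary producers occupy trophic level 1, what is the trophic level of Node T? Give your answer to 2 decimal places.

2.30

Node Q: 1 + 1 = 2
Node R: 1 + (0.67×2 + 0.33×1) = 2.67
Node S: 1 + 2 = 3
Node T: 1 + (0.18×2.67 + 0.82×1) = 2.3006
Node U: 1 + 2.3006 = 3.3006
Node V: 1 + 2.3006 = 3.3006
Node W: 1 + 3.3006 = 4.3006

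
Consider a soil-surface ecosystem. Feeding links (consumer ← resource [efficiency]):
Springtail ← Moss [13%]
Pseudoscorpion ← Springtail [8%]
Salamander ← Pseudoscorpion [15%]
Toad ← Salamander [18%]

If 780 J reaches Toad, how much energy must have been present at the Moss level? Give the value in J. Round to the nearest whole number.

Cumulative transfer efficiency: 0.13 × 0.08 × 0.15 × 0.18 = 0.0002808
Moss energy = 780 / 0.0002808 = 2777778 J

2777778 J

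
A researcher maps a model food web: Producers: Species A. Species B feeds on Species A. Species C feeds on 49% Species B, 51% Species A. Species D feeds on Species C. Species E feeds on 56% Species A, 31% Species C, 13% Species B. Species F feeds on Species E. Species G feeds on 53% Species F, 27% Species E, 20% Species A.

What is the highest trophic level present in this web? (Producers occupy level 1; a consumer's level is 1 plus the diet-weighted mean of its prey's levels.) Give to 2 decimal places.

3.80

Species B: 1 + 1 = 2
Species C: 1 + (0.49×2 + 0.51×1) = 2.49
Species D: 1 + 2.49 = 3.49
Species E: 1 + (0.56×1 + 0.31×2.49 + 0.13×2) = 2.5919
Species F: 1 + 2.5919 = 3.5919
Species G: 1 + (0.53×3.5919 + 0.27×2.5919 + 0.2×1) = 3.80352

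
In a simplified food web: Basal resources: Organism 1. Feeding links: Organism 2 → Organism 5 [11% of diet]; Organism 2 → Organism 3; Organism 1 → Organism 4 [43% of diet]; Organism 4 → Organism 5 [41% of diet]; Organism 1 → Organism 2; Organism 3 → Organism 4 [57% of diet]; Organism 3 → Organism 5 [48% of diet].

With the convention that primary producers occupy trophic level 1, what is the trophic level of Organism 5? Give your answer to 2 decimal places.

3.95

Organism 2: 1 + 1 = 2
Organism 3: 1 + 2 = 3
Organism 4: 1 + (0.57×3 + 0.43×1) = 3.14
Organism 5: 1 + (0.48×3 + 0.41×3.14 + 0.11×2) = 3.9474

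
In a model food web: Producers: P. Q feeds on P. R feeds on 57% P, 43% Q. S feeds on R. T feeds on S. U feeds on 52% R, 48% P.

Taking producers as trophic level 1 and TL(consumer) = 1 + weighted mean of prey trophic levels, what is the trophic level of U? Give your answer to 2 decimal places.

2.74

Q: 1 + 1 = 2
R: 1 + (0.57×1 + 0.43×2) = 2.43
S: 1 + 2.43 = 3.43
T: 1 + 3.43 = 4.43
U: 1 + (0.52×2.43 + 0.48×1) = 2.7436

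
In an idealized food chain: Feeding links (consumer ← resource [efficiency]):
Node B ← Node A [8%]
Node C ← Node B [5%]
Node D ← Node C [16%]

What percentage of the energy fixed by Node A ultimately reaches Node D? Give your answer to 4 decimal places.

Product of link efficiencies: 0.08 × 0.05 × 0.16 = 0.00064
As a percentage: 0.00064 × 100 = 0.0640%

0.0640%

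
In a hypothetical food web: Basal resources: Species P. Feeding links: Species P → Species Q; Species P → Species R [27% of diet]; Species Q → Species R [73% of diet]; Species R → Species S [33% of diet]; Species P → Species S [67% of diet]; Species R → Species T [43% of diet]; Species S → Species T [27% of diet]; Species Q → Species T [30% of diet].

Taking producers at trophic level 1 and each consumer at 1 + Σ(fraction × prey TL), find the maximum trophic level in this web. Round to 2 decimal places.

3.47

Species Q: 1 + 1 = 2
Species R: 1 + (0.27×1 + 0.73×2) = 2.73
Species S: 1 + (0.33×2.73 + 0.67×1) = 2.5709
Species T: 1 + (0.43×2.73 + 0.27×2.5709 + 0.3×2) = 3.468043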